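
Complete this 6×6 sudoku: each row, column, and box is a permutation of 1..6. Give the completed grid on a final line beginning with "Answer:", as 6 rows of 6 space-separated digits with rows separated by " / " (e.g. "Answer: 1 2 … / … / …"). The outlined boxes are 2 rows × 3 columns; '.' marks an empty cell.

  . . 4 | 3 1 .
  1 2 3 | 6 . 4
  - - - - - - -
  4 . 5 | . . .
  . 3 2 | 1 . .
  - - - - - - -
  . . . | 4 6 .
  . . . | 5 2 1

Step 1. [r4c1∈{6}] r4c1 is down to just 6, so r4c1=6.
Step 2. [r1c1∈{5}] only 5 remains possible at r1c1, so r1c1=5.
Step 3. [r3c6∈{2,3,6}] 6 has one home in row 3: r3c6 ⇒ r3c6=6.
Step 4. [r1c2∈{6}] only 6 remains possible at r1c2, so r1c2=6.
Step 5. [r5c3∈{1}] nothing but 1 survives at r5c3. So r5c3=1.
Step 6. [r2c5∈{5}] r2c5 has the single candidate 5. So r2c5=5.
Step 7. [r5c1∈{2,3}] 2 has one home in row 5: r5c1. So r5c1=2.
Step 8. [r6c3∈{6}] r6c3 has the single candidate 6 ⇒ r6c3=6.
Step 9. [r4c6∈{5}] r4c6 is down to just 5, so r4c6=5.
Step 10. [r6c2∈{4}] r6c2 has the single candidate 4. So r6c2=4.
Step 11. [r6c1∈{3}] only 3 remains possible at r6c1. So r6c1=3.
Step 12. [r3c4∈{2}] r3c4 is down to just 2. So r3c4=2.
Step 13. [r5c6∈{3}] r5c6's peers cover all but 3. So r5c6=3.
Step 14. [r4c5∈{4}] only 4 remains possible at r4c5 ⇒ r4c5=4.
Step 15. [r3c2∈{1}] r3c2 is down to just 1 ⇒ r3c2=1.
Step 16. [r3c5∈{3}] r3c5 is down to just 3. So r3c5=3.
Step 17. [r1c6∈{2}] r1c6's peers cover all but 2 ⇒ r1c6=2.
Step 18. [r5c2∈{5}] r5c2 is down to just 5, so r5c2=5.

Answer: 5 6 4 3 1 2 / 1 2 3 6 5 4 / 4 1 5 2 3 6 / 6 3 2 1 4 5 / 2 5 1 4 6 3 / 3 4 6 5 2 1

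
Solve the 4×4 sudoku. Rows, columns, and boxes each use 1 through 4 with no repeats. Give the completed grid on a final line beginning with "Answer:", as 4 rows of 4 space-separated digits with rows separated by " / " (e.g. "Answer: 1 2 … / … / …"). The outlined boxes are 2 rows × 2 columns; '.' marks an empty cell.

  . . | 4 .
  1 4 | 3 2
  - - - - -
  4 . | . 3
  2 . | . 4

Step 1. [r3c2∈{1}] r3c2's peers cover all but 1. So r3c2=1.
Step 2. [r1c2∈{2,3}] across row 1, 2 lands solely at r1c2 ⇒ r1c2=2.
Step 3. [r3c3∈{2}] only 2 remains possible at r3c3 ⇒ r3c3=2.
Step 4. [r4c3∈{1}] nothing but 1 survives at r4c3, so r4c3=1.
Step 5. [r1c4∈{1}] r1c4 has the single candidate 1, so r1c4=1.
Step 6. [r4c2∈{3}] nothing but 3 survives at r4c2. So r4c2=3.
Step 7. [r1c1∈{3}] r1c1 is down to just 3 ⇒ r1c1=3.

Answer: 3 2 4 1 / 1 4 3 2 / 4 1 2 3 / 2 3 1 4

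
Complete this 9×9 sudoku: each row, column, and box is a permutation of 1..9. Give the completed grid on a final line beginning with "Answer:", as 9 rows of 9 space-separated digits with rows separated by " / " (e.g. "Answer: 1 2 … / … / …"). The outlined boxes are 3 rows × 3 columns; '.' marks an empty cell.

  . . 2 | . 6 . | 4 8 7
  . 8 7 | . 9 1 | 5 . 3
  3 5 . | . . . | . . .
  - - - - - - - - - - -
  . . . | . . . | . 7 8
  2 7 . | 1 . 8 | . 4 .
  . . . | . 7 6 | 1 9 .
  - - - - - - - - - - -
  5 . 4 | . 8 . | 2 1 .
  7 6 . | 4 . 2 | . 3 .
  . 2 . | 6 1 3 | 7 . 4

Step 1. [r5c3∈{3,5,6,9}] across row 5, 9 lands solely at r5c3. So r5c3=9.
Step 2. [r2c4∈{2}] r2c4 has the single candidate 2 ⇒ r2c4=2.
Step 3. [r2c8∈{6}] r2c8 has the single candidate 6. So r2c8=6.
Step 4. [r4c1∈{1,4,6}] 6 has one home in col 1: r4c1. So r4c1=6.
Step 5. [r4c7∈{3}] r4c7 has the single candidate 3 ⇒ r4c7=3.
Step 6. [r6c3∈{3,5,8}] r6c3 is the only open cell in col 3 admitting 3 ⇒ r6c3=3.
Step 7. [r6c4∈{5}] r6c4 has the single candidate 5. So r6c4=5.
Step 8. [r3c9∈{1,2,9}] 1 has one home in col 9: r3c9. So r3c9=1.
Step 9. [r9c1∈{8,9}] in row 9, 9 fits only at r9c1, so r9c1=9.
Step 10. [r4c4∈{9}] r4c4 is down to just 9, so r4c4=9.
Step 11. [r4c6∈{4}] r4c6's peers cover all but 4. So r4c6=4.
Step 12. [r8c3∈{1,8}] in row 8, 1 fits only at r8c3, so r8c3=1.
Step 13. [r7c9∈{6,9}] across row 7, 6 lands solely at r7c9 ⇒ r7c9=6.
Step 14. [r7c4∈{7}] r7c4's peers cover all but 7 ⇒ r7c4=7.
Step 15. [r8c9∈{5,9}] col 9 places 9 nowhere but r8c9. So r8c9=9.
Step 16. [r4c2∈{1}] r4c2's peers cover all but 1 ⇒ r4c2=1.
Step 17. [r6c2∈{4}] r6c2 has the single candidate 4, so r6c2=4.
Step 18. [r9c3∈{8}] nothing but 8 survives at r9c3 ⇒ r9c3=8.
Step 19. [r8c5∈{5}] r8c5's peers cover all but 5. So r8c5=5.
Step 20. [r7c6∈{9}] r7c6 is down to just 9, so r7c6=9.
Step 21. [r9c8∈{5}] only 5 remains possible at r9c8, so r9c8=5.
Step 22. [r3c7∈{9}] nothing but 9 survives at r3c7. So r3c7=9.
Step 23. [r3c6∈{7}] r3c6 has the single candidate 7 ⇒ r3c6=7.
Step 24. [r5c7∈{6}] only 6 remains possible at r5c7 ⇒ r5c7=6.
Step 25. [r3c8∈{2}] r3c8 has the single candidate 2 ⇒ r3c8=2.
Step 26. [r4c3∈{5}] nothing but 5 survives at r4c3, so r4c3=5.
Step 27. [r1c2∈{9}] r1c2 has the single candidate 9, so r1c2=9.
Step 28. [r1c4∈{3}] r1c4 has the single candidate 3. So r1c4=3.
Step 29. [r8c7∈{8}] r8c7 has the single candidate 8, so r8c7=8.
Step 30. [r4c5∈{2}] r4c5's peers cover all but 2. So r4c5=2.
Step 31. [r6c1∈{8}] only 8 remains possible at r6c1 ⇒ r6c1=8.
Step 32. [r1c6∈{5}] only 5 remains possible at r1c6. So r1c6=5.
Step 33. [r5c5∈{3}] r5c5 has the single candidate 3 ⇒ r5c5=3.
Step 34. [r3c4∈{8}] nothing but 8 survives at r3c4, so r3c4=8.
Step 35. [r2c1∈{4}] r2c1 has the single candidate 4, so r2c1=4.
Step 36. [r7c2∈{3}] r7c2 has the single candidate 3, so r7c2=3.
Step 37. [r3c3∈{6}] r3c3 has the single candidate 6 ⇒ r3c3=6.
Step 38. [r6c9∈{2}] r6c9 has the single candidate 2. So r6c9=2.
Step 39. [r3c5∈{4}] only 4 remains possible at r3c5, so r3c5=4.
Step 40. [r1c1∈{1}] r1c1's peers cover all but 1. So r1c1=1.
Step 41. [r5c9∈{5}] nothing but 5 survives at r5c9. So r5c9=5.

Answer: 1 9 2 3 6 5 4 8 7 / 4 8 7 2 9 1 5 6 3 / 3 5 6 8 4 7 9 2 1 / 6 1 5 9 2 4 3 7 8 / 2 7 9 1 3 8 6 4 5 / 8 4 3 5 7 6 1 9 2 / 5 3 4 7 8 9 2 1 6 / 7 6 1 4 5 2 8 3 9 / 9 2 8 6 1 3 7 5 4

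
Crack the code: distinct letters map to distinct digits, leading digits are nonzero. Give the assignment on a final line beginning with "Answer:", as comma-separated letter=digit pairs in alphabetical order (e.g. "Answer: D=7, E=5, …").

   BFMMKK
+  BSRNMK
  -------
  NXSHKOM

Step 1. [col 1: K + K ≡ M (mod 10)] K=8 is one option consistent with column 1 (K + K ≡ M (mod 10), carry-in 0) — take it, so K=8.
Step 2. [col 1: K + K ≡ M (mod 10)] in column 1 we have K+K≡M with carry-in 0; given K=8 and digits 8 already taken and all letters distinct, that pins M to 6 ⇒ M=6.
Step 3. [N] adding two 6-digit numbers gives at most 6+1 digits, and here it does — N is that final carry and must be 1 ⇒ N=1.
Step 4. [col 2: K + M ≡ O (mod 10)] column 2: given K=8, M=6, carry-in 1, and digits 1,6,8 already taken and all letters distinct, K+M≡O (mod 10) forces O=5, so O=5.
Step 5. [col 4: M + R ≡ H (mod 10)] several values work for H in column 4 (M + R ≡ H (mod 10), carry-in 0); try H=9, so H=9.
Step 6. [col 4: M + R ≡ H (mod 10)] from column 4 (M=6, H=9, carry-in 0, digits 1,5,6,8,9 already taken and all letters distinct): R must equal 3. So R=3.
Step 7. [col 5: F + S ≡ S (mod 10)] in column 5 we have F+S≡S with carry-in 0; given nothing yet and digits 1,3,5,6,8,9 already taken and all letters distinct, that pins F to 0. So F=0.
Step 8. [col 5: F + S ≡ S (mod 10)] several values work for S in column 5 (F + S ≡ S (mod 10), carry-in 0); try S=2, so S=2.
Step 9. [col 6: B + B ≡ X (mod 10)] from column 6 (nothing yet, carry-in 0, digits 0,1,2,3,5,6,8,9 already taken and all letters distinct): B must equal 7, so B=7.
Step 10. [col 6: B + B ≡ X (mod 10)] column 6: given B=7, carry-in 0, and digits 0,1,2,3,5,6,7,8,9 already taken and all letters distinct, B+B≡X (mod 10) forces X=4. So X=4.

Answer: B=7, F=0, H=9, K=8, M=6, N=1, O=5, R=3, S=2, X=4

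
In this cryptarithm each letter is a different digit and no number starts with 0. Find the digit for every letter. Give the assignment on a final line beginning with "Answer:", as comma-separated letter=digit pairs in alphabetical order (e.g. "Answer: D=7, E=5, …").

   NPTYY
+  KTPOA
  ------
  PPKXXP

Step 1. [col 1: Y + A ≡ P (mod 10)] several values work for A in column 1 (Y + A ≡ P (mod 10), carry-in 0); try A=5 ⇒ A=5.
Step 2. [col 1: Y + A ≡ P (mod 10)] column 1 (Y + A ≡ P (mod 10), carry-in 0) doesn't pin P yet; pick P=1 and continue ⇒ P=1.
Step 3. [col 1: Y + A ≡ P (mod 10)] from column 1 (A=5, P=1, carry-in 0, digits 1,5 already taken and all letters distinct): Y must equal 6 ⇒ Y=6.
Step 4. [col 2: Y + O ≡ X (mod 10)] no forcing yet in column 2 (carry-in 1); X=4 is free and consistent — try it ⇒ X=4.
Step 5. [col 2: Y + O ≡ X (mod 10)] column 2: given Y=6, X=4, carry-in 1, and digits 1,4,5,6 already taken and all letters distinct, Y+O≡X (mod 10) forces O=7 ⇒ O=7.
Step 6. [col 3: T + P ≡ X (mod 10)] in column 3 we have T+P≡X with carry-in 1; given P=1, X=4 and digits 1,4,5,6,7 already taken and all letters distinct, that pins T to 2. So T=2.
Step 7. [col 4: P + T ≡ K (mod 10)] column 4 reads P+T+carry(0)=K with P=1, T=2; with digits 1,2,4,5,6,7 already taken and all letters distinct, the only value for K is 3. So K=3.
Step 8. [col 5: N + K ≡ P (mod 10)] from column 5 (K=3, P=1, carry-in 0, digits 1,2,3,4,5,6,7 already taken and all letters distinct): N must equal 8. So N=8.

Answer: A=5, K=3, N=8, O=7, P=1, T=2, X=4, Y=6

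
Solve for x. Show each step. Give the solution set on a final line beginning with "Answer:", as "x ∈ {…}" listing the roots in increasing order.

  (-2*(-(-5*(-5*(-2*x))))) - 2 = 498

Step 1. [(-2*(-(-5*(-5*(-2*x))))) - 2 = 498] the outer -2 inverts by adding 2 ⇒ sub: -2*(-(-5*(-5*(-2*x)))) = 500.
Step 2. [-2*(-(-5*(-5*(-2*x)))) = 500] leading coefficient -2: divide by -2. So div: -(-5*(-5*(-2*x))) = -250.
Step 3. [-(-5*(-5*(-2*x))) = -250] flip signs both sides, so neg: -5*(-5*(-2*x)) = 250.
Step 4. [-5*(-5*(-2*x)) = 250] LHS = -5·(…); ÷-5 both sides ⇒ div: -5*(-2*x) = -50.
Step 5. [-5*(-2*x) = -50] leading coefficient -5: divide by -5 ⇒ div: -2*x = 10.
Step 6. [-2*x = 10] LHS = -2·(…); ÷-2 both sides ⇒ div: x = -5.

Answer: x ∈ {-5}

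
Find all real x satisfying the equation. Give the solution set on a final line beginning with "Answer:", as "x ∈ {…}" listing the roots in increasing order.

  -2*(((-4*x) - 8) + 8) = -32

Step 1. [-2*(((-4*x) - 8) + 8) = -32] LHS = -2·(…); ÷-2 both sides. So div: ((-4*x) - 8) + 8 = 16.
Step 2. [((-4*x) - 8) + 8 = 16] the outer +8 inverts by subtracting 8. So sub: (-4*x) - 8 = 8.
Step 3. [(-4*x) - 8 = 8] -4 | LHS and -4 | 8: pull -4 out, so factor: x + 2 = -2.
Step 4. [x + 2 = -2] 2 comes off first (subtract 2). So sub: x = -4.

Answer: x ∈ {-4}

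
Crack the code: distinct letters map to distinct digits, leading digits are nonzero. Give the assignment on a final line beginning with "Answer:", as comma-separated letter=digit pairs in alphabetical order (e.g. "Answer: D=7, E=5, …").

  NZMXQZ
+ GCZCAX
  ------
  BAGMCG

Step 1. [col 1: Z + X ≡ G (mod 10)] no forcing yet in column 1 (carry-in 0); Z=4 is free and consistent — try it. So Z=4.
Step 2. [col 1: Z + X ≡ G (mod 10)] no forcing yet in column 1 (carry-in 0); X=1 is free and consistent — try it, so X=1.
Step 3. [col 1: Z + X ≡ G (mod 10)] in column 1 we have Z+X≡G with carry-in 0; given Z=4, X=1 and digits 1,4 already taken and all letters distinct, that pins G to 5, so G=5.
Step 4. [col 2: Q + A ≡ C (mod 10)] no forcing yet in column 2 (carry-in 0); Q=6 is free and consistent — try it ⇒ Q=6.
Step 5. [col 2: Q + A ≡ C (mod 10)] no forcing yet in column 2 (carry-in 0); C=9 is free and consistent — try it, so C=9.
Step 6. [col 2: Q + A ≡ C (mod 10)] from column 2 (Q=6, C=9, carry-in 0, digits 1,4,5,6,9 already taken and all letters distinct): A must equal 3. So A=3.
Step 7. [col 3: X + C ≡ M (mod 10)] in column 3 we have X+C≡M with carry-in 0; given X=1, C=9 and digits 1,3,4,5,6,9 already taken and all letters distinct, that pins M to 0 ⇒ M=0.
Step 8. [col 6: N + G ≡ B (mod 10)] in column 6 we have N+G≡B with carry-in 1; given G=5 and digits 0,1,3,4,5,6,9 already taken and all letters distinct, that pins B to 8, so B=8.
Step 9. [col 6: N + G ≡ B (mod 10)] column 6 reads N+G+carry(1)=B with G=5, B=8; with digits 0,1,3,4,5,6,8,9 already taken and all letters distinct, the only value for N is 2. So N=2.

Answer: A=3, B=8, C=9, G=5, M=0, N=2, Q=6, X=1, Z=4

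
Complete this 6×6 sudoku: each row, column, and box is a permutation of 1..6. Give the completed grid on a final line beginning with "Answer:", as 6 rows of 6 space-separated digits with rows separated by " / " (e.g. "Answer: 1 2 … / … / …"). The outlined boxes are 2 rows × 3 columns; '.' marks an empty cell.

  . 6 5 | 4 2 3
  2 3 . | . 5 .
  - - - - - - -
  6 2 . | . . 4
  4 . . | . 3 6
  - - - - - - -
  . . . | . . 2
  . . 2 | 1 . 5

Step 1. [r5c3∈{1,3,4,6}] in col 3, 6 fits only at r5c3 ⇒ r5c3=6.
Step 2. [r4c2∈{1,5}] box 3 places 5 nowhere but r4c2, so r4c2=5.
Step 3. [r5c1∈{1,3,5}] in row 5, 5 fits only at r5c1. So r5c1=5.
Step 4. [r4c3∈{1}] r4c3 is down to just 1 ⇒ r4c3=1.
Step 5. [r6c2∈{4}] only 4 remains possible at r6c2. So r6c2=4.
Step 6. [r6c1∈{3}] nothing but 3 survives at r6c1. So r6c1=3.
Step 7. [r5c2∈{1}] r5c2's peers cover all but 1, so r5c2=1.
Step 8. [r3c3∈{3}] r3c3's peers cover all but 3 ⇒ r3c3=3.
Step 9. [r3c5∈{1}] only 1 remains possible at r3c5 ⇒ r3c5=1.
Step 10. [r5c5∈{4}] nothing but 4 survives at r5c5. So r5c5=4.
Step 11. [r1c1∈{1}] r1c1 has the single candidate 1, so r1c1=1.
Step 12. [r2c4∈{6}] only 6 remains possible at r2c4. So r2c4=6.
Step 13. [r3c4∈{5}] r3c4's peers cover all but 5, so r3c4=5.
Step 14. [r2c3∈{4}] r2c3 has the single candidate 4, so r2c3=4.
Step 15. [r2c6∈{1}] r2c6 is down to just 1, so r2c6=1.
Step 16. [r4c4∈{2}] r4c4 has the single candidate 2 ⇒ r4c4=2.
Step 17. [r6c5∈{6}] only 6 remains possible at r6c5. So r6c5=6.
Step 18. [r5c4∈{3}] r5c4 is down to just 3, so r5c4=3.

Answer: 1 6 5 4 2 3 / 2 3 4 6 5 1 / 6 2 3 5 1 4 / 4 5 1 2 3 6 / 5 1 6 3 4 2 / 3 4 2 1 6 5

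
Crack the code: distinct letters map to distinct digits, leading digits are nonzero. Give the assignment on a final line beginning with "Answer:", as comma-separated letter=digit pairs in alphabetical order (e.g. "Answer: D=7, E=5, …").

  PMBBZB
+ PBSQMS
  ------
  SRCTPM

Step 1. [col 1: B + S ≡ M (mod 10)] no forcing yet in column 1 (carry-in 0); S=5 is free and consistent — try it. So S=5.
Step 2. [col 1: B + S ≡ M (mod 10)] several values work for M in column 1 (B + S ≡ M (mod 10), carry-in 0); try M=8. So M=8.
Step 3. [col 1: B + S ≡ M (mod 10)] from column 1 (S=5, M=8, carry-in 0, digits 5,8 already taken and all letters distinct): B must equal 3 ⇒ B=3.
Step 4. [col 2: Z + M ≡ P (mod 10)] P=2 is one option consistent with column 2 (Z + M ≡ P (mod 10), carry-in 0) — take it ⇒ P=2.
Step 5. [col 2: Z + M ≡ P (mod 10)] from column 2 (M=8, P=2, carry-in 0, digits 2,3,5,8 already taken and all letters distinct): Z must equal 4 ⇒ Z=4.
Step 6. [col 3: B + Q ≡ T (mod 10)] several values work for T in column 3 (B + Q ≡ T (mod 10), carry-in 1); try T=0. So T=0.
Step 7. [col 3: B + Q ≡ T (mod 10)] in column 3 we have B+Q≡T with carry-in 1; given B=3, T=0 and digits 0,2,3,4,5,8 already taken and all letters distinct, that pins Q to 6, so Q=6.
Step 8. [col 4: B + S ≡ C (mod 10)] in column 4 we have B+S≡C with carry-in 1; given B=3, S=5 and digits 0,2,3,4,5,6,8 already taken and all letters distinct, that pins C to 9. So C=9.
Step 9. [col 5: M + B ≡ R (mod 10)] from column 5 (M=8, B=3, carry-in 0, digits 0,2,3,4,5,6,8,9 already taken and all letters distinct): R must equal 1 ⇒ R=1.

Answer: B=3, C=9, M=8, P=2, Q=6, R=1, S=5, T=0, Z=4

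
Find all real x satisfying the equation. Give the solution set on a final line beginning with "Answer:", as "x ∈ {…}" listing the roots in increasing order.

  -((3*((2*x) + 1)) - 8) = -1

Step 1. [-((3*((2*x) + 1)) - 8) = -1] leading − — multiply by −1. So neg: (3*((2*x) + 1)) - 8 = 1.
Step 2. [(3*((2*x) + 1)) - 8 = 1] peel the -8: add 8 from each side ⇒ sub: 3*((2*x) + 1) = 9.
Step 3. [3*((2*x) + 1) = 9] 3 out front; divide by 3, so div: (2*x) + 1 = 3.
Step 4. [(2*x) + 1 = 3] +1 is outermost — subtract 1 both sides. So sub: 2*x = 2.
Step 5. [2*x = 2] 2·(inner) — divide through by 2. So div: x = 1.

Answer: x ∈ {1}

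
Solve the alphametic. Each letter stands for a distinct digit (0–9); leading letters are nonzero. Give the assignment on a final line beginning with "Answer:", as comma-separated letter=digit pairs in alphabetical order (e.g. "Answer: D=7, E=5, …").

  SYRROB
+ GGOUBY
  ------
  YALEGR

Step 1. [col 1: B + Y ≡ R (mod 10)] Y=5 is one option consistent with column 1 (B + Y ≡ R (mod 10), carry-in 0) — take it ⇒ Y=5.
Step 2. [col 1: B + Y ≡ R (mod 10)] R=2 is one option consistent with column 1 (B + Y ≡ R (mod 10), carry-in 0) — take it ⇒ R=2.
Step 3. [col 1: B + Y ≡ R (mod 10)] column 1: given Y=5, R=2, carry-in 0, and digits 2,5 already taken and all letters distinct, B+Y≡R (mod 10) forces B=7, so B=7.
Step 4. [col 2: O + B ≡ G (mod 10)] no forcing yet in column 2 (carry-in 1); O=6 is free and consistent — try it, so O=6.
Step 5. [col 2: O + B ≡ G (mod 10)] column 2 reads O+B+carry(1)=G with O=6, B=7; with digits 2,5,6,7 already taken and all letters distinct, the only value for G is 4, so G=4.
Step 6. [col 3: R + U ≡ E (mod 10)] U=0 is one option consistent with column 3 (R + U ≡ E (mod 10), carry-in 1) — take it, so U=0.
Step 7. [col 3: R + U ≡ E (mod 10)] from column 3 (R=2, U=0, carry-in 1, digits 0,2,4,5,6,7 already taken and all letters distinct): E must equal 3, so E=3.
Step 8. [col 4: R + O ≡ L (mod 10)] from column 4 (R=2, O=6, carry-in 0, digits 0,2,3,4,5,6,7 already taken and all letters distinct): L must equal 8 ⇒ L=8.
Step 9. [col 5: Y + G ≡ A (mod 10)] column 5: given Y=5, G=4, carry-in 0, and digits 0,2,3,4,5,6,7,8 already taken and all letters distinct, Y+G≡A (mod 10) forces A=9 ⇒ A=9.
Step 10. [col 6: S + G ≡ Y (mod 10)] from column 6 (G=4, Y=5, carry-in 0, digits 0,2,3,4,5,6,7,8,9 already taken and all letters distinct): S must equal 1. So S=1.

Answer: A=9, B=7, E=3, G=4, L=8, O=6, R=2, S=1, U=0, Y=5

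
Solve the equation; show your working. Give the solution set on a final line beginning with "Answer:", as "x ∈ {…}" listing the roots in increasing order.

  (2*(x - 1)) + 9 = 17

Step 1. [(2*(x - 1)) + 9 = 17] 9 comes off first (subtract 9) ⇒ sub: 2*(x - 1) = 8.
Step 2. [2*(x - 1) = 8] LHS = 2·(…); ÷2 both sides ⇒ div: x - 1 = 4.
Step 3. [x - 1 = 4] add 1: x sits inside (… - 1) ⇒ sub: x = 5.

Answer: x ∈ {5}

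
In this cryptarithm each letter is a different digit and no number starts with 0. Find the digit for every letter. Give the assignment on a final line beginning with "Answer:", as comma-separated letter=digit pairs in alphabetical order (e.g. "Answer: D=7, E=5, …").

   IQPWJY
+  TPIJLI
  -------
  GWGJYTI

Step 1. [col 1: Y + I ≡ I (mod 10)] column 1: given nothing yet, carry-in 0, and all letters distinct, none taken yet, Y+I≡I (mod 10) forces Y=0 ⇒ Y=0.
Step 2. [col 1: Y + I ≡ I (mod 10)] I=7 is one option consistent with column 1 (Y + I ≡ I (mod 10), carry-in 0) — take it ⇒ I=7.
Step 3. [G] G is the leading digit of a 7-digit sum of two 6-digit numbers; the final carry is exactly 1. So G=1.
Step 4. [col 2: J + L ≡ T (mod 10)] several values work for L in column 2 (J + L ≡ T (mod 10), carry-in 0); try L=9 ⇒ L=9.
Step 5. [col 2: J + L ≡ T (mod 10)] no forcing yet in column 2 (carry-in 0); J=6 is free and consistent — try it. So J=6.
Step 6. [col 2: J + L ≡ T (mod 10)] from column 2 (J=6, L=9, carry-in 0, digits 0,1,6,7,9 already taken and all letters distinct): T must equal 5 ⇒ T=5.
Step 7. [col 3: W + J ≡ Y (mod 10)] from column 3 (J=6, Y=0, carry-in 1, digits 0,1,5,6,7,9 already taken and all letters distinct): W must equal 3, so W=3.
Step 8. [col 4: P + I ≡ J (mod 10)] column 4: given I=7, J=6, carry-in 1, and digits 0,1,3,5,6,7,9 already taken and all letters distinct, P+I≡J (mod 10) forces P=8 ⇒ P=8.
Step 9. [col 5: Q + P ≡ G (mod 10)] from column 5 (P=8, G=1, carry-in 1, digits 0,1,3,5,6,7,8,9 already taken and all letters distinct): Q must equal 2 ⇒ Q=2.

Answer: G=1, I=7, J=6, L=9, P=8, Q=2, T=5, W=3, Y=0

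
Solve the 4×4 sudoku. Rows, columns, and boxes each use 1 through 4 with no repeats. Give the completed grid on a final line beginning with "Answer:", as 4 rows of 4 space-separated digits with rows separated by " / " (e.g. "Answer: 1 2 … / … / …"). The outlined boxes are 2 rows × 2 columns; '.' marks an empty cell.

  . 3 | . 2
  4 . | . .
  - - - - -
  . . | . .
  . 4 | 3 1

Step 1. [r1c1∈{1}] r1c1 is down to just 1 ⇒ r1c1=1.
Step 2. [r3c3∈{2,4}] col 3 places 2 nowhere but r3c3. So r3c3=2.
Step 3. [r3c1∈{3}] r3c1's peers cover all but 3, so r3c1=3.
Step 4. [r2c2∈{2}] only 2 remains possible at r2c2 ⇒ r2c2=2.
Step 5. [r1c3∈{4}] r1c3 is down to just 4, so r1c3=4.
Step 6. [r2c4∈{3}] r2c4's peers cover all but 3 ⇒ r2c4=3.
Step 7. [r4c1∈{2}] nothing but 2 survives at r4c1, so r4c1=2.
Step 8. [r2c3∈{1}] r2c3 has the single candidate 1. So r2c3=1.
Step 9. [r3c2∈{1}] only 1 remains possible at r3c2. So r3c2=1.
Step 10. [r3c4∈{4}] r3c4 is down to just 4 ⇒ r3c4=4.

Answer: 1 3 4 2 / 4 2 1 3 / 3 1 2 4 / 2 4 3 1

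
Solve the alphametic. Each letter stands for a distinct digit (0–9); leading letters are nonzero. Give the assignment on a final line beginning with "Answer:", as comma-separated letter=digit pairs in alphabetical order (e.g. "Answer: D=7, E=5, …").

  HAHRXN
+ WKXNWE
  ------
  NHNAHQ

Step 1. [col 1: N + E ≡ Q (mod 10)] column 1 (N + E ≡ Q (mod 10), carry-in 0) doesn't pin E yet; pick E=2 and continue ⇒ E=2.
Step 2. [col 1: N + E ≡ Q (mod 10)] column 1 (N + E ≡ Q (mod 10), carry-in 0) doesn't pin Q yet; pick Q=9 and continue. So Q=9.
Step 3. [col 1: N + E ≡ Q (mod 10)] column 1 reads N+E+carry(0)=Q with E=2, Q=9; with digits 2,9 already taken and all letters distinct, the only value for N is 7, so N=7.
Step 4. [col 2: X + W ≡ H (mod 10)] no forcing yet in column 2 (carry-in 0); H=1 is free and consistent — try it. So H=1.
Step 5. [col 2: X + W ≡ H (mod 10)] several values work for X in column 2 (X + W ≡ H (mod 10), carry-in 0); try X=6, so X=6.
Step 6. [col 2: X + W ≡ H (mod 10)] in column 2 we have X+W≡H with carry-in 0; given X=6, H=1 and digits 1,2,6,7,9 already taken and all letters distinct, that pins W to 5, so W=5.
Step 7. [col 3: R + N ≡ A (mod 10)] from column 3 (N=7, carry-in 1, digits 1,2,5,6,7,9 already taken and all letters distinct): A must equal 8, so A=8.
Step 8. [col 3: R + N ≡ A (mod 10)] column 3: given N=7, A=8, carry-in 1, and digits 1,2,5,6,7,8,9 already taken and all letters distinct, R+N≡A (mod 10) forces R=0. So R=0.
Step 9. [col 5: A + K ≡ H (mod 10)] column 5: given A=8, H=1, carry-in 0, and digits 0,1,2,5,6,7,8,9 already taken and all letters distinct, A+K≡H (mod 10) forces K=3. So K=3.

Answer: A=8, E=2, H=1, K=3, N=7, Q=9, R=0, W=5, X=6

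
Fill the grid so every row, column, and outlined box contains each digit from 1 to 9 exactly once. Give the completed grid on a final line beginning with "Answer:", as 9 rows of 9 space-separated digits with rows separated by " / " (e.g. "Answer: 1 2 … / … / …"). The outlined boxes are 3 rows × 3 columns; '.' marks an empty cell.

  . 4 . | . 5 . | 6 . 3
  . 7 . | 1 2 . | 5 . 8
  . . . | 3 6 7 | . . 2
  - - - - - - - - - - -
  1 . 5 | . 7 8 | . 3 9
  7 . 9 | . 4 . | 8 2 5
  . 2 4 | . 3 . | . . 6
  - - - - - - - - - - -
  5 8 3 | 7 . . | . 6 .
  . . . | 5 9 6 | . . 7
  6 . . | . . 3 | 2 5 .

Step 1. [r8c2∈{1}] only 1 remains possible at r8c2. So r8c2=1.
Step 2. [r1c6∈{9}] nothing but 9 survives at r1c6, so r1c6=9.
Step 3. [r7c5∈{1}] r7c5 has the single candidate 1. So r7c5=1.
Step 4. [r7c9∈{4}] r7c9's peers cover all but 4 ⇒ r7c9=4.
Step 5. [r1c4∈{8}] r1c4's peers cover all but 8. So r1c4=8.
Step 6. [r6c7∈{1,7}] r6c7 is the only open cell in col 7 admitting 7, so r6c7=7.
Step 7. [r3c7∈{1,4,9}] 1 has one home in col 7: r3c7. So r3c7=1.
Step 8. [r3c8∈{4,9}] row 3 places 4 nowhere but r3c8, so r3c8=4.
Step 9. [r1c1∈{2}] r1c1's peers cover all but 2, so r1c1=2.
Step 10. [r5c4∈{6}] nothing but 6 survives at r5c4. So r5c4=6.
Step 11. [r6c8∈{1}] nothing but 1 survives at r6c8 ⇒ r6c8=1.
Step 12. [r3c3∈{8}] r3c3 has the single candidate 8, so r3c3=8.
Step 13. [r3c1∈{9}] r3c1's peers cover all but 9, so r3c1=9.
Step 14. [r6c6∈{5}] only 5 remains possible at r6c6. So r6c6=5.
Step 15. [r2c1∈{3}] nothing but 3 survives at r2c1, so r2c1=3.
Step 16. [r2c3∈{6}] nothing but 6 survives at r2c3, so r2c3=6.
Step 17. [r1c8∈{7}] nothing but 7 survives at r1c8 ⇒ r1c8=7.
Step 18. [r8c7∈{3}] r8c7 has the single candidate 3, so r8c7=3.
Step 19. [r9c4∈{4}] r9c4's peers cover all but 4, so r9c4=4.
Step 20. [r8c8∈{8}] r8c8 is down to just 8 ⇒ r8c8=8.
Step 21. [r9c9∈{1}] r9c9's peers cover all but 1, so r9c9=1.
Step 22. [r4c4∈{2}] r4c4's peers cover all but 2, so r4c4=2.
Step 23. [r7c6∈{2}] r7c6 has the single candidate 2. So r7c6=2.
Step 24. [r8c3∈{2}] nothing but 2 survives at r8c3, so r8c3=2.
Step 25. [r8c1∈{4}] nothing but 4 survives at r8c1, so r8c1=4.
Step 26. [r4c2∈{6}] r4c2 has the single candidate 6 ⇒ r4c2=6.
Step 27. [r9c2∈{9}] r9c2 has the single candidate 9, so r9c2=9.
Step 28. [r5c2∈{3}] r5c2 is down to just 3, so r5c2=3.
Step 29. [r6c1∈{8}] r6c1's peers cover all but 8, so r6c1=8.
Step 30. [r6c4∈{9}] r6c4's peers cover all but 9. So r6c4=9.
Step 31. [r9c3∈{7}] r9c3 has the single candidate 7 ⇒ r9c3=7.
Step 32. [r9c5∈{8}] only 8 remains possible at r9c5 ⇒ r9c5=8.
Step 33. [r1c3∈{1}] r1c3 is down to just 1 ⇒ r1c3=1.
Step 34. [r2c8∈{9}] r2c8 has the single candidate 9, so r2c8=9.
Step 35. [r7c7∈{9}] r7c7's peers cover all but 9. So r7c7=9.
Step 36. [r4c7∈{4}] r4c7 has the single candidate 4, so r4c7=4.
Step 37. [r5c6∈{1}] r5c6's peers cover all but 1 ⇒ r5c6=1.
Step 38. [r3c2∈{5}] only 5 remains possible at r3c2. So r3c2=5.
Step 39. [r2c6∈{4}] r2c6 has the single candidate 4, so r2c6=4.

Answer: 2 4 1 8 5 9 6 7 3 / 3 7 6 1 2 4 5 9 8 / 9 5 8 3 6 7 1 4 2 / 1 6 5 2 7 8 4 3 9 / 7 3 9 6 4 1 8 2 5 / 8 2 4 9 3 5 7 1 6 / 5 8 3 7 1 2 9 6 4 / 4 1 2 5 9 6 3 8 7 / 6 9 7 4 8 3 2 5 1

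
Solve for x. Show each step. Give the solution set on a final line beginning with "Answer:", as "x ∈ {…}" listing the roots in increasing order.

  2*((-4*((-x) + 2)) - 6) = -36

Step 1. [2*((-4*((-x) + 2)) - 6) = -36] 2·(inner) — divide through by 2 ⇒ div: (-4*((-x) + 2)) - 6 = -18.
Step 2. [(-4*((-x) + 2)) - 6 = -18] peel the -6: add 6 from each side ⇒ sub: -4*((-x) + 2) = -12.
Step 3. [-4*((-x) + 2) = -12] -4 out front; divide by -4. So div: (-x) + 2 = 3.
Step 4. [(-x) + 2 = 3] 2 comes off first (subtract 2), so sub: -x = 1.
Step 5. [-x = 1] flip signs both sides, so neg: x = -1.

Answer: x ∈ {-1}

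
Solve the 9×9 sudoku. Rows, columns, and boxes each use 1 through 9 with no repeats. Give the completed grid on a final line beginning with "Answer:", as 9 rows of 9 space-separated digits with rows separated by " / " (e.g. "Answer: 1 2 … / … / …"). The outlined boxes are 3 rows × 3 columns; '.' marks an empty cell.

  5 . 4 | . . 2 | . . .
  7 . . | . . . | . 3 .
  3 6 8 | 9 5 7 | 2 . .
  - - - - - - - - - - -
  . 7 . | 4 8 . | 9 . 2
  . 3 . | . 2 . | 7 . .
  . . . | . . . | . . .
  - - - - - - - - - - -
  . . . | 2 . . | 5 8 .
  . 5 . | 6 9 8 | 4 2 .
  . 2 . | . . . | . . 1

Step 1. [r4c6∈{1,3,5,6}] in row 4, 3 fits only at r4c6, so r4c6=3.
Step 2. [r8c1∈{1}] r8c1 has the single candidate 1. So r8c1=1.
Step 3. [r4c1∈{6}] only 6 remains possible at r4c1, so r4c1=6.
Step 4. [r3c8∈{1,4}] across row 3, 1 lands solely at r3c8. So r3c8=1.
Step 5. [r6c7∈{1,3,6,8}] in col 7, 1 fits only at r6c7 ⇒ r6c7=1.
Step 6. [r2c9∈{4,5,6,8,9}] across row 2, 5 lands solely at r2c9. So r2c9=5.
Step 7. [r9c7∈{3,6}] in col 7, 3 fits only at r9c7. So r9c7=3.
Step 8. [r6c2∈{4,8,9}] across col 2, 8 lands solely at r6c2, so r6c2=8.
Step 9. [r7c5∈{1,3,4,7}] box 8 places 3 nowhere but r7c5. So r7c5=3.
Step 10. [r8c9∈{7}] nothing but 7 survives at r8c9 ⇒ r8c9=7.
Step 11. [r7c2∈{4,9}] col 2 places 4 nowhere but r7c2, so r7c2=4.
Step 12. [r7c1∈{9}] r7c1 has the single candidate 9 ⇒ r7c1=9.
Step 13. [r7c9∈{6}] r7c9's peers cover all but 6, so r7c9=6.
Step 14. [r5c1∈{4}] r5c1 has the single candidate 4. So r5c1=4.
Step 15. [r2c3∈{1,2,9}] row 2 places 2 nowhere but r2c3, so r2c3=2.
Step 16. [r4c8∈{5}] nothing but 5 survives at r4c8, so r4c8=5.
Step 17. [r5c8∈{6}] r5c8 is down to just 6 ⇒ r5c8=6.
Step 18. [r1c9∈{8,9}] col 9 places 9 nowhere but r1c9, so r1c9=9.
Step 19. [r1c2∈{1}] nothing but 1 survives at r1c2. So r1c2=1.
Step 20. [r2c5∈{1,4,6}] 1 has one home in col 5: r2c5 ⇒ r2c5=1.
Step 21. [r5c4∈{1,5}] col 4 places 1 nowhere but r5c4, so r5c4=1.
Step 22. [r1c5∈{6}] r1c5 has the single candidate 6 ⇒ r1c5=6.
Step 23. [r1c7∈{8}] r1c7's peers cover all but 8 ⇒ r1c7=8.
Step 24. [r9c5∈{4,7}] in col 5, 4 fits only at r9c5. So r9c5=4.
Step 25. [r9c4∈{5,7}] across box 8, 7 lands solely at r9c4, so r9c4=7.
Step 26. [r6c4∈{5}] r6c4 is down to just 5, so r6c4=5.
Step 27. [r6c3∈{9}] r6c3's peers cover all but 9. So r6c3=9.
Step 28. [r3c9∈{4}] only 4 remains possible at r3c9 ⇒ r3c9=4.
Step 29. [r7c3∈{7}] only 7 remains possible at r7c3. So r7c3=7.
Step 30. [r9c6∈{5}] nothing but 5 survives at r9c6. So r9c6=5.
Step 31. [r6c6∈{6}] r6c6 is down to just 6 ⇒ r6c6=6.
Step 32. [r2c4∈{8}] r2c4's peers cover all but 8 ⇒ r2c4=8.
Step 33. [r8c3∈{3}] r8c3 is down to just 3 ⇒ r8c3=3.
Step 34. [r7c6∈{1}] only 1 remains possible at r7c6 ⇒ r7c6=1.
Step 35. [r9c8∈{9}] r9c8 is down to just 9 ⇒ r9c8=9.
Step 36. [r6c8∈{4}] r6c8 has the single candidate 4. So r6c8=4.
Step 37. [r1c8∈{7}] r1c8 has the single candidate 7 ⇒ r1c8=7.
Step 38. [r5c9∈{8}] r5c9's peers cover all but 8 ⇒ r5c9=8.
Step 39. [r4c3∈{1}] only 1 remains possible at r4c3 ⇒ r4c3=1.
Step 40. [r5c3∈{5}] r5c3's peers cover all but 5 ⇒ r5c3=5.
Step 41. [r2c7∈{6}] nothing but 6 survives at r2c7 ⇒ r2c7=6.
Step 42. [r9c3∈{6}] r9c3 is down to just 6 ⇒ r9c3=6.
Step 43. [r9c1∈{8}] r9c1's peers cover all but 8. So r9c1=8.
Step 44. [r6c9∈{3}] r6c9 is down to just 3, so r6c9=3.
Step 45. [r6c5∈{7}] r6c5 is down to just 7. So r6c5=7.
Step 46. [r5c6∈{9}] r5c6 is down to just 9 ⇒ r5c6=9.
Step 47. [r1c4∈{3}] r1c4's peers cover all but 3, so r1c4=3.
Step 48. [r2c6∈{4}] r2c6 is down to just 4 ⇒ r2c6=4.
Step 49. [r2c2∈{9}] r2c2's peers cover all but 9. So r2c2=9.
Step 50. [r6c1∈{2}] only 2 remains possible at r6c1, so r6c1=2.

Answer: 5 1 4 3 6 2 8 7 9 / 7 9 2 8 1 4 6 3 5 / 3 6 8 9 5 7 2 1 4 / 6 7 1 4 8 3 9 5 2 / 4 3 5 1 2 9 7 6 8 / 2 8 9 5 7 6 1 4 3 / 9 4 7 2 3 1 5 8 6 / 1 5 3 6 9 8 4 2 7 / 8 2 6 7 4 5 3 9 1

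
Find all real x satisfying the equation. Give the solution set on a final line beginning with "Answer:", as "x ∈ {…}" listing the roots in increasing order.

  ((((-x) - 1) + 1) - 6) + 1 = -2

Step 1. [((((-x) - 1) + 1) - 6) + 1 = -2] +1 is outermost — subtract 1 both sides ⇒ sub: (((-x) - 1) + 1) - 6 = -3.
Step 2. [(((-x) - 1) + 1) - 6 = -3] -6 is outermost — add 6 both sides, so sub: ((-x) - 1) + 1 = 3.
Step 3. [((-x) - 1) + 1 = 3] peel the +1: subtract 1 from each side ⇒ sub: (-x) - 1 = 2.
Step 4. [(-x) - 1 = 2] peel the -1: add 1 from each side. So sub: -x = 3.
Step 5. [-x = 3] flip signs both sides, so neg: x = -3.

Answer: x ∈ {-3}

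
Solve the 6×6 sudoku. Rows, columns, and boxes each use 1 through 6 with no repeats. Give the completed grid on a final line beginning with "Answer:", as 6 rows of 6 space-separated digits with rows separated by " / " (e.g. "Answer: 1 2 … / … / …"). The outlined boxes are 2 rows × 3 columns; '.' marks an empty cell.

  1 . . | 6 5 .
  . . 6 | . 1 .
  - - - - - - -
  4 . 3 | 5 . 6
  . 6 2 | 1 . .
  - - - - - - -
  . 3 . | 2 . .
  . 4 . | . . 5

Step 1. [r1c6∈{2,3,4}] 3 has one home in row 1: r1c6. So r1c6=3.
Step 2. [r2c6∈{2,4}] in col 6, 2 fits only at r2c6 ⇒ r2c6=2.
Step 3. [r5c3∈{1,5}] 5 has one home in col 3: r5c3 ⇒ r5c3=5.
Step 4. [r4c5∈{3,4}] r4c5 is the only open cell in row 4 admitting 3 ⇒ r4c5=3.
Step 5. [r6c5∈{6}] r6c5 is down to just 6 ⇒ r6c5=6.
Step 6. [r4c6∈{4}] only 4 remains possible at r4c6. So r4c6=4.
Step 7. [r2c1∈{3,5}] 3 has one home in row 2: r2c1. So r2c1=3.
Step 8. [r3c5∈{2}] r3c5's peers cover all but 2, so r3c5=2.
Step 9. [r5c5∈{4}] r5c5 is down to just 4 ⇒ r5c5=4.
Step 10. [r6c4∈{3}] nothing but 3 survives at r6c4 ⇒ r6c4=3.
Step 11. [r4c1∈{5}] only 5 remains possible at r4c1, so r4c1=5.
Step 12. [r2c4∈{4}] r2c4 is down to just 4. So r2c4=4.
Step 13. [r3c2∈{1}] r3c2 has the single candidate 1, so r3c2=1.
Step 14. [r2c2∈{5}] r2c2 has the single candidate 5 ⇒ r2c2=5.
Step 15. [r5c1∈{6}] r5c1's peers cover all but 6 ⇒ r5c1=6.
Step 16. [r5c6∈{1}] r5c6 has the single candidate 1. So r5c6=1.
Step 17. [r6c1∈{2}] r6c1's peers cover all but 2. So r6c1=2.
Step 18. [r1c3∈{4}] only 4 remains possible at r1c3, so r1c3=4.
Step 19. [r1c2∈{2}] r1c2 is down to just 2. So r1c2=2.
Step 20. [r6c3∈{1}] only 1 remains possible at r6c3, so r6c3=1.

Answer: 1 2 4 6 5 3 / 3 5 6 4 1 2 / 4 1 3 5 2 6 / 5 6 2 1 3 4 / 6 3 5 2 4 1 / 2 4 1 3 6 5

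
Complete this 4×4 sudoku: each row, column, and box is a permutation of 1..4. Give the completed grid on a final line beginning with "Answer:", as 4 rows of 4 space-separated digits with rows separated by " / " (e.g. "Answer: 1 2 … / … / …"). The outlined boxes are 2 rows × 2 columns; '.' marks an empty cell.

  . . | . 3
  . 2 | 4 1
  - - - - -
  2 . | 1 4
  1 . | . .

Step 1. [r4c2∈{3,4}] in row 4, 4 fits only at r4c2 ⇒ r4c2=4.
Step 2. [r4c3∈{2,3}] 3 has one home in row 4: r4c3 ⇒ r4c3=3.
Step 3. [r3c2∈{3}] r3c2 has the single candidate 3 ⇒ r3c2=3.
Step 4. [r1c1∈{4}] r1c1 is down to just 4. So r1c1=4.
Step 5. [r2c1∈{3}] nothing but 3 survives at r2c1. So r2c1=3.
Step 6. [r4c4∈{2}] nothing but 2 survives at r4c4, so r4c4=2.
Step 7. [r1c3∈{2}] r1c3 has the single candidate 2 ⇒ r1c3=2.
Step 8. [r1c2∈{1}] only 1 remains possible at r1c2, so r1c2=1.

Answer: 4 1 2 3 / 3 2 4 1 / 2 3 1 4 / 1 4 3 2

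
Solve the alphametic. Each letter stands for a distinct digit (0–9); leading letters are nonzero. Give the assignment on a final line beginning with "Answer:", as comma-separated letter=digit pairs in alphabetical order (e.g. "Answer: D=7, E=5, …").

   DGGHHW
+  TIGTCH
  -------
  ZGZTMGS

Step 1. [Z] Z is the leading digit of a 7-digit sum of two 6-digit numbers; the final carry is exactly 1 ⇒ Z=1.
Step 2. [col 1: W + H ≡ S (mod 10)] H=4 is one option consistent with column 1 (W + H ≡ S (mod 10), carry-in 0) — take it, so H=4.
Step 3. [col 1: W + H ≡ S (mod 10)] no forcing yet in column 1 (carry-in 0); S=7 is free and consistent — try it. So S=7.
Step 4. [col 1: W + H ≡ S (mod 10)] column 1 reads W+H+carry(0)=S with H=4, S=7; with digits 1,4,7 already taken and all letters distinct, the only value for W is 3. So W=3.
Step 5. [col 2: H + C ≡ G (mod 10)] C=8 is one option consistent with column 2 (H + C ≡ G (mod 10), carry-in 0) — take it ⇒ C=8.
Step 6. [col 2: H + C ≡ G (mod 10)] in column 2 we have H+C≡G with carry-in 0; given H=4, C=8 and digits 1,3,4,7,8 already taken and all letters distinct, that pins G to 2. So G=2.
Step 7. [col 3: H + T ≡ M (mod 10)] T=5 is one option consistent with column 3 (H + T ≡ M (mod 10), carry-in 1) — take it, so T=5.
Step 8. [col 3: H + T ≡ M (mod 10)] column 3 reads H+T+carry(1)=M with H=4, T=5; with digits 1,2,3,4,5,7,8 already taken and all letters distinct, the only value for M is 0, so M=0.
Step 9. [col 5: G + I ≡ Z (mod 10)] from column 5 (G=2, Z=1, carry-in 0, digits 0,1,2,3,4,5,7,8 already taken and all letters distinct): I must equal 9. So I=9.
Step 10. [col 6: D + T ≡ G (mod 10)] from column 6 (T=5, G=2, carry-in 1, digits 0,1,2,3,4,5,7,8,9 already taken and all letters distinct): D must equal 6 ⇒ D=6.

Answer: C=8, D=6, G=2, H=4, I=9, M=0, S=7, T=5, W=3, Z=1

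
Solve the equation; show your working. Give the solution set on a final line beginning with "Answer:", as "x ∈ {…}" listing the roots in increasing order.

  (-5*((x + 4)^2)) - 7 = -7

Step 1. [(-5*((x + 4)^2)) - 7 = -7] the outer -7 inverts by adding 7 ⇒ sub: -5*((x + 4)^2) = 0.
Step 2. [-5*((x + 4)^2) = 0] leading coefficient -5: divide by -5. So div: (x + 4)^2 = 0.
Step 3. [(x + 4)^2 = 0] √ both sides: 0 ≥ 0 gives two branches, so sqrt: x + 4 = 0.
Step 4. [x + 4 = 0] subtract 4: x sits inside (… + 4) ⇒ sub: x = -4.

Answer: x ∈ {-4}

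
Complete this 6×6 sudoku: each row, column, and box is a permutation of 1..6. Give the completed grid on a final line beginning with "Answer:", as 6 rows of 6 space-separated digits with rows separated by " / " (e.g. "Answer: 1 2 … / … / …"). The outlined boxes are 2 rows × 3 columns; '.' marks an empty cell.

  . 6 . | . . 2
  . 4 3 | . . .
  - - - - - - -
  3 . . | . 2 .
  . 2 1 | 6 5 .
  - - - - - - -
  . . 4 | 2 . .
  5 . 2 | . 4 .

Step 1. [r6c6∈{1,3,6}] across row 6, 6 lands solely at r6c6. So r6c6=6.
Step 2. [r1c1∈{1}] nothing but 1 survives at r1c1 ⇒ r1c1=1.
Step 3. [r5c6∈{1,3,5}] in row 5, 5 fits only at r5c6. So r5c6=5.
Step 4. [r1c4∈{3,4,5}] in row 1, 4 fits only at r1c4, so r1c4=4.
Step 5. [r3c4∈{1}] r3c4 is down to just 1 ⇒ r3c4=1.
Step 6. [r5c5∈{1,3}] r5c5 is the only open cell in box 6 admitting 1, so r5c5=1.
Step 7. [r5c2∈{3}] r5c2 is down to just 3. So r5c2=3.
Step 8. [r3c2∈{5}] r3c2 has the single candidate 5, so r3c2=5.
Step 9. [r4c6∈{3,4}] across row 4, 3 lands solely at r4c6 ⇒ r4c6=3.
Step 10. [r3c6∈{4}] r3c6 has the single candidate 4. So r3c6=4.
Step 11. [r2c4∈{5}] r2c4 is down to just 5. So r2c4=5.
Step 12. [r5c1∈{6}] r5c1's peers cover all but 6 ⇒ r5c1=6.
Step 13. [r3c3∈{6}] r3c3 has the single candidate 6 ⇒ r3c3=6.
Step 14. [r1c3∈{5}] r1c3 is down to just 5, so r1c3=5.
Step 15. [r2c6∈{1}] r2c6 has the single candidate 1, so r2c6=1.
Step 16. [r6c4∈{3}] r6c4's peers cover all but 3, so r6c4=3.
Step 17. [r6c2∈{1}] r6c2 has the single candidate 1. So r6c2=1.
Step 18. [r2c1∈{2}] r2c1 is down to just 2 ⇒ r2c1=2.
Step 19. [r1c5∈{3}] nothing but 3 survives at r1c5, so r1c5=3.
Step 20. [r2c5∈{6}] r2c5 has the single candidate 6, so r2c5=6.
Step 21. [r4c1∈{4}] r4c1 has the single candidate 4 ⇒ r4c1=4.

Answer: 1 6 5 4 3 2 / 2 4 3 5 6 1 / 3 5 6 1 2 4 / 4 2 1 6 5 3 / 6 3 4 2 1 5 / 5 1 2 3 4 6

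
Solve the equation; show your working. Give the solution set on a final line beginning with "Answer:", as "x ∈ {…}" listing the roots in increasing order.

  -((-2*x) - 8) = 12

Step 1. [-((-2*x) - 8) = 12] leading − — multiply by −1. So neg: (-2*x) - 8 = -12.
Step 2. [(-2*x) - 8 = -12] 8 comes off first (add 8), so sub: -2*x = -4.
Step 3. [-2*x = -4] leading coefficient -2: divide by -2, so div: x = 2.

Answer: x ∈ {2}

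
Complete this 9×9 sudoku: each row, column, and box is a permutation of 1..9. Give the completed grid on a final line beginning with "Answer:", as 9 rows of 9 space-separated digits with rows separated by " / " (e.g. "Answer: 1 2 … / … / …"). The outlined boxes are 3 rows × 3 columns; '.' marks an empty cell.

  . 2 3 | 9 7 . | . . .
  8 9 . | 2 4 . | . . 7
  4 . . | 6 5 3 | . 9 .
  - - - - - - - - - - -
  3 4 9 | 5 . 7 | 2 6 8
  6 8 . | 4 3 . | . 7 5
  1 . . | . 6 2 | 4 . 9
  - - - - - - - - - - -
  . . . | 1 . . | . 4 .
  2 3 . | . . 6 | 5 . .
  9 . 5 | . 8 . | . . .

Step 1. [r8c9∈{1}] r8c9's peers cover all but 1 ⇒ r8c9=1.
Step 2. [r7c7∈{3,6,7,8,9}] in col 7, 9 fits only at r7c7. So r7c7=9.
Step 3. [r7c9∈{2,3,6}] 3 has one home in row 7: r7c9 ⇒ r7c9=3.
Step 4. [r2c6∈{1}] nothing but 1 survives at r2c6. So r2c6=1.
Step 5. [r6c3∈{7}] only 7 remains possible at r6c3, so r6c3=7.
Step 6. [r1c8∈{1,5,8}] col 8 places 1 nowhere but r1c8, so r1c8=1.
Step 7. [r9c2∈{1,6,7}] row 9 places 1 nowhere but r9c2, so r9c2=1.
Step 8. [r7c3∈{6,8}] r7c3 is the only open cell in row 7 admitting 8, so r7c3=8.
Step 9. [r9c7∈{6,7}] in col 7, 7 fits only at r9c7. So r9c7=7.
Step 10. [r2c7∈{3,6}] r2c7 is the only open cell in col 7 admitting 3, so r2c7=3.
Step 11. [r1c7∈{6,8}] in col 7, 6 fits only at r1c7. So r1c7=6.
Step 12. [r3c9∈{2}] r3c9 has the single candidate 2. So r3c9=2.
Step 13. [r7c1∈{7}] r7c1's peers cover all but 7, so r7c1=7.
Step 14. [r8c4∈{7}] only 7 remains possible at r8c4, so r8c4=7.
Step 15. [r3c7∈{8}] r3c7 has the single candidate 8, so r3c7=8.
Step 16. [r7c2∈{6}] nothing but 6 survives at r7c2. So r7c2=6.
Step 17. [r5c6∈{9}] r5c6's peers cover all but 9, so r5c6=9.
Step 18. [r2c8∈{5}] r2c8 has the single candidate 5 ⇒ r2c8=5.
Step 19. [r5c7∈{1}] r5c7's peers cover all but 1, so r5c7=1.
Step 20. [r8c5∈{9}] r8c5's peers cover all but 9, so r8c5=9.
Step 21. [r1c6∈{8}] r1c6's peers cover all but 8, so r1c6=8.
Step 22. [r7c6∈{5}] only 5 remains possible at r7c6, so r7c6=5.
Step 23. [r9c8∈{2}] r9c8 is down to just 2, so r9c8=2.
Step 24. [r7c5∈{2}] only 2 remains possible at r7c5 ⇒ r7c5=2.
Step 25. [r2c3∈{6}] r2c3 has the single candidate 6, so r2c3=6.
Step 26. [r8c3∈{4}] r8c3's peers cover all but 4. So r8c3=4.
Step 27. [r8c8∈{8}] r8c8 is down to just 8. So r8c8=8.
Step 28. [r3c2∈{7}] r3c2 has the single candidate 7 ⇒ r3c2=7.
Step 29. [r1c1∈{5}] r1c1's peers cover all but 5, so r1c1=5.
Step 30. [r4c5∈{1}] r4c5's peers cover all but 1, so r4c5=1.
Step 31. [r6c2∈{5}] nothing but 5 survives at r6c2. So r6c2=5.
Step 32. [r9c4∈{3}] r9c4's peers cover all but 3. So r9c4=3.
Step 33. [r1c9∈{4}] only 4 remains possible at r1c9 ⇒ r1c9=4.
Step 34. [r6c8∈{3}] only 3 remains possible at r6c8, so r6c8=3.
Step 35. [r9c6∈{4}] nothing but 4 survives at r9c6 ⇒ r9c6=4.
Step 36. [r3c3∈{1}] r3c3 is down to just 1. So r3c3=1.
Step 37. [r5c3∈{2}] nothing but 2 survives at r5c3 ⇒ r5c3=2.
Step 38. [r6c4∈{8}] r6c4 is down to just 8 ⇒ r6c4=8.
Step 39. [r9c9∈{6}] r9c9 is down to just 6. So r9c9=6.

Answer: 5 2 3 9 7 8 6 1 4 / 8 9 6 2 4 1 3 5 7 / 4 7 1 6 5 3 8 9 2 / 3 4 9 5 1 7 2 6 8 / 6 8 2 4 3 9 1 7 5 / 1 5 7 8 6 2 4 3 9 / 7 6 8 1 2 5 9 4 3 / 2 3 4 7 9 6 5 8 1 / 9 1 5 3 8 4 7 2 6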